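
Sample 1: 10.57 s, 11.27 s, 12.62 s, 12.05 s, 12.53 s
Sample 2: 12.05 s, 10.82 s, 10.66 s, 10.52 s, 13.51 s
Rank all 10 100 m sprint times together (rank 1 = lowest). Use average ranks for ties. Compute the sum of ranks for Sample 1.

30.5

Sorted (ascending): 10.52, 10.57, 10.66, 10.82, 11.27, 12.05, 12.05, 12.53, 12.62, 13.51
The 2 values of 12.05 occupy positions 6–7 → average rank (6+7)/2 = 6.5.
Sample 1 values → pooled ranks: 10.57→2, 11.27→5, 12.62→9, 12.05→6.5, 12.53→8
Rank sum = 2 + 5 + 9 + 6.5 + 8 = 30.5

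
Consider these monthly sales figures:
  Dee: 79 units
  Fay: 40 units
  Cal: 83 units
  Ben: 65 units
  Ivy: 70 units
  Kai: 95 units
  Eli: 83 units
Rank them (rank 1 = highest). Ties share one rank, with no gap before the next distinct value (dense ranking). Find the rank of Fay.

Sorted (descending): 95, 83, 83, 79, 70, 65, 40
The 2 values of 83 share dense rank 2.
Remaining distinct values take the next consecutive integers.
Fay has value 40 units → rank 6.

6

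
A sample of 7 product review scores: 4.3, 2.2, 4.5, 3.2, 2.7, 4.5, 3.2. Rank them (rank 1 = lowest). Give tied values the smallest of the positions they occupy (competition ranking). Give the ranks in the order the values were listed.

Sorted (ascending): 2.2, 2.7, 3.2, 3.2, 4.3, 4.5, 4.5
The 2 values of 3.2 occupy positions 3–4 → each gets rank 3.
The 2 values of 4.5 occupy positions 6–7 → each gets rank 6.

5, 1, 6, 3, 2, 6, 3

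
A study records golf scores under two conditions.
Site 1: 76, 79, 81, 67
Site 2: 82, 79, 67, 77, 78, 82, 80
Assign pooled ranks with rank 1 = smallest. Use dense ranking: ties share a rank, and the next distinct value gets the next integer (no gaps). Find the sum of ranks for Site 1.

Sorted (ascending): 67, 67, 76, 77, 78, 79, 79, 80, 81, 82, 82
The 2 values of 67 share dense rank 1.
The 2 values of 79 share dense rank 5.
The 2 values of 82 share dense rank 8.
Remaining distinct values take the next consecutive integers.
Site 1 values → pooled ranks: 76→2, 79→5, 81→7, 67→1
Rank sum = 2 + 5 + 7 + 1 = 15

15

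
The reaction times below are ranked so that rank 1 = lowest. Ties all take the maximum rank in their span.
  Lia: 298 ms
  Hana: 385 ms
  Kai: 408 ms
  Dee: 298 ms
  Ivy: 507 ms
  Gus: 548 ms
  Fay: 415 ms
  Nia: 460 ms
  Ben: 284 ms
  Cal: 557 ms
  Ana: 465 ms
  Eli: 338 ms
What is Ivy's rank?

10

Sorted (ascending): 284, 298, 298, 338, 385, 408, 415, 460, 465, 507, 548, 557
The 2 values of 298 occupy positions 2–3 → each gets rank 3.
Ivy has value 507 ms → rank 10.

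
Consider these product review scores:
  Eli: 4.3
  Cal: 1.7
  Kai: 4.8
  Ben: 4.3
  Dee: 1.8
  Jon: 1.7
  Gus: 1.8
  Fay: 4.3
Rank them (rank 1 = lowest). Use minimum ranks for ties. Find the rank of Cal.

Sorted (ascending): 1.7, 1.7, 1.8, 1.8, 4.3, 4.3, 4.3, 4.8
The 2 values of 1.7 occupy positions 1–2 → each gets rank 1.
The 2 values of 1.8 occupy positions 3–4 → each gets rank 3.
The 3 values of 4.3 occupy positions 5–7 → each gets rank 5.
Cal has value 1.7 → rank 1.

1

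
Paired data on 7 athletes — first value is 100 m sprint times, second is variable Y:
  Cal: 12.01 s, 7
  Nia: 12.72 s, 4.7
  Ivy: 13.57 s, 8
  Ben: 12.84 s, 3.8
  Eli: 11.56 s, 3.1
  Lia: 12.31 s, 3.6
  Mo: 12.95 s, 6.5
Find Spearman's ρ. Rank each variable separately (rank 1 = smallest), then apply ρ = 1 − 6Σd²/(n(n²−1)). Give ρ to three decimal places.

0.607

Ranks of variable 1: 2, 4, 7, 5, 1, 3, 6
Ranks of variable 2: 6, 4, 7, 3, 1, 2, 5
d = r₁ − r₂: -4, 0, 0, 2, 0, 1, 1
d²: 16, 0, 0, 4, 0, 1, 1; Σd² = 22
ρ = 1 − 6·22/(7·48) = 1 − 132/336 = 0.607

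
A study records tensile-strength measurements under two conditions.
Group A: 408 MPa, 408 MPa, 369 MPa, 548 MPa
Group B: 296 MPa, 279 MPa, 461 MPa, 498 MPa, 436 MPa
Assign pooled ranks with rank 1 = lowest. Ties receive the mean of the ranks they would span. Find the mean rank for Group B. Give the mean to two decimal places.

4.80

Sorted (ascending): 279, 296, 369, 408, 408, 436, 461, 498, 548
The 2 values of 408 occupy positions 4–5 → average rank (4+5)/2 = 4.5.
Group B values → pooled ranks: 296→2, 279→1, 461→7, 498→8, 436→6
Mean rank = (2 + 1 + 7 + 8 + 6) / 5 = 4.80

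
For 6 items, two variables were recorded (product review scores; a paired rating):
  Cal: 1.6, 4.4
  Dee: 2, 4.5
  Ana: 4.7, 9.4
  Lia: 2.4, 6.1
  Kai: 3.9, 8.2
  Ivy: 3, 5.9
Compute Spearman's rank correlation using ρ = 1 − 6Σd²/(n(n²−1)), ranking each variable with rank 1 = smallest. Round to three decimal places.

Ranks of variable 1: 1, 2, 6, 3, 5, 4
Ranks of variable 2: 1, 2, 6, 4, 5, 3
d = r₁ − r₂: 0, 0, 0, -1, 0, 1
d²: 0, 0, 0, 1, 0, 1; Σd² = 2
ρ = 1 − 6·2/(6·35) = 1 − 12/210 = 0.943

0.943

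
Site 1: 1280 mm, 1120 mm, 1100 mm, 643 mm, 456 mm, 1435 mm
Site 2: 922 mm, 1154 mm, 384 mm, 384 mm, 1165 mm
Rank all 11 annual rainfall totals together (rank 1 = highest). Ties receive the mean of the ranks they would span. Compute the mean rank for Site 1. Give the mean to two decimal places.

5.17

Sorted (descending): 1435, 1280, 1165, 1154, 1120, 1100, 922, 643, 456, 384, 384
The 2 values of 384 occupy positions 10–11 → average rank (10+11)/2 = 10.5.
Site 1 values → pooled ranks: 1280→2, 1120→5, 1100→6, 643→8, 456→9, 1435→1
Mean rank = (2 + 5 + 6 + 8 + 9 + 1) / 6 = 5.17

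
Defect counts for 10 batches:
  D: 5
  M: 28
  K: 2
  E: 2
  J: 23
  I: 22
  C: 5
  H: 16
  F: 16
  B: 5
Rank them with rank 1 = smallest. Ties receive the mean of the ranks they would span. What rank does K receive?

1.5

Sorted (ascending): 2, 2, 5, 5, 5, 16, 16, 22, 23, 28
The 2 values of 2 occupy positions 1–2 → average rank (1+2)/2 = 1.5.
The 3 values of 5 occupy positions 3–5 → average rank 4.
The 2 values of 16 occupy positions 6–7 → average rank (6+7)/2 = 6.5.
K has value 2 → rank 1.5.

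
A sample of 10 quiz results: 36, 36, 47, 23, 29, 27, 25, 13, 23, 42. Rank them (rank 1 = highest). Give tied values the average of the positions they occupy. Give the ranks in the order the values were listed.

Sorted (descending): 47, 42, 36, 36, 29, 27, 25, 23, 23, 13
The 2 values of 36 occupy positions 3–4 → average rank (3+4)/2 = 3.5.
The 2 values of 23 occupy positions 8–9 → average rank (8+9)/2 = 8.5.

3.5, 3.5, 1, 8.5, 5, 6, 7, 10, 8.5, 2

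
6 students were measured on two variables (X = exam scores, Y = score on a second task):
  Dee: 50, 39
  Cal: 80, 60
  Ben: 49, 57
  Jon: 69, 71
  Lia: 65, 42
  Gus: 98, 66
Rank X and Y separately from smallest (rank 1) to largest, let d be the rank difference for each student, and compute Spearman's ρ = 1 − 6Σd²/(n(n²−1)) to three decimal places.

Ranks of variable 1: 2, 5, 1, 4, 3, 6
Ranks of variable 2: 1, 4, 3, 6, 2, 5
d = r₁ − r₂: 1, 1, -2, -2, 1, 1
d²: 1, 1, 4, 4, 1, 1; Σd² = 12
ρ = 1 − 6·12/(6·35) = 1 − 72/210 = 0.657

0.657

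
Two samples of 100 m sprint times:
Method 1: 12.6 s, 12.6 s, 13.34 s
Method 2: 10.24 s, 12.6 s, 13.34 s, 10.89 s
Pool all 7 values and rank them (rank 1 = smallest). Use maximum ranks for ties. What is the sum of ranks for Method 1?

Sorted (ascending): 10.24, 10.89, 12.6, 12.6, 12.6, 13.34, 13.34
The 3 values of 12.6 occupy positions 3–5 → each gets rank 5.
The 2 values of 13.34 occupy positions 6–7 → each gets rank 7.
Method 1 values → pooled ranks: 12.6→5, 12.6→5, 13.34→7
Rank sum = 5 + 5 + 7 = 17

17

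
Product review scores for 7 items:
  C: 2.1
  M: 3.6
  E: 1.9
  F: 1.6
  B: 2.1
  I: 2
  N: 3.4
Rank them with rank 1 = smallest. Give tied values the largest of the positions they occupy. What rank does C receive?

5

Sorted (ascending): 1.6, 1.9, 2, 2.1, 2.1, 3.4, 3.6
The 2 values of 2.1 occupy positions 4–5 → each gets rank 5.
C has value 2.1 → rank 5.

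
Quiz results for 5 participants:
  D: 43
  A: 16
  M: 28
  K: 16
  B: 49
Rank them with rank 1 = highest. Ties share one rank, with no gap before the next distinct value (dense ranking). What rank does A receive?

4

Sorted (descending): 49, 43, 28, 16, 16
The 2 values of 16 share dense rank 4.
Remaining distinct values take the next consecutive integers.
A has value 16 → rank 4.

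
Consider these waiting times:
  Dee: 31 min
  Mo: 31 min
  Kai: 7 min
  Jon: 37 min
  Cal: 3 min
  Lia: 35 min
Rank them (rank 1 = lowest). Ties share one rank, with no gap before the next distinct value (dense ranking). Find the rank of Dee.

Sorted (ascending): 3, 7, 31, 31, 35, 37
The 2 values of 31 share dense rank 3.
Remaining distinct values take the next consecutive integers.
Dee has value 31 min → rank 3.

3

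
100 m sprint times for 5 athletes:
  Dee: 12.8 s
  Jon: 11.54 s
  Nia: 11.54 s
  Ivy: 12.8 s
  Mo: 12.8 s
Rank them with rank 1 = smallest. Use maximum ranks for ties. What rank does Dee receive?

Sorted (ascending): 11.54, 11.54, 12.8, 12.8, 12.8
The 2 values of 11.54 occupy positions 1–2 → each gets rank 2.
The 3 values of 12.8 occupy positions 3–5 → each gets rank 5.
Dee has value 12.8 s → rank 5.

5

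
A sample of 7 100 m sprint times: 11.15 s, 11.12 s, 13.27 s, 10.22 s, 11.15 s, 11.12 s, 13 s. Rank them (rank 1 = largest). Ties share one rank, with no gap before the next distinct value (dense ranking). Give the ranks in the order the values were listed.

3, 4, 1, 5, 3, 4, 2

Sorted (descending): 13.27, 13, 11.15, 11.15, 11.12, 11.12, 10.22
The 2 values of 11.15 share dense rank 3.
The 2 values of 11.12 share dense rank 4.
Remaining distinct values take the next consecutive integers.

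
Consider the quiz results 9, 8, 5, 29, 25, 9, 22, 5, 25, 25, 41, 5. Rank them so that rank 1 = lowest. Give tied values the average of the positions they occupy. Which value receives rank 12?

Sorted (ascending): 5, 5, 5, 8, 9, 9, 22, 25, 25, 25, 29, 41
The 3 values of 5 occupy positions 1–3 → average rank 2.
The 2 values of 9 occupy positions 5–6 → average rank (5+6)/2 = 5.5.
The 3 values of 25 occupy positions 8–10 → average rank 9.
Rank 12 → value 41.

41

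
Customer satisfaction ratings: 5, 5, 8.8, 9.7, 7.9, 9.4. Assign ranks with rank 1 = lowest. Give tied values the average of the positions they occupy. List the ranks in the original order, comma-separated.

1.5, 1.5, 4, 6, 3, 5

Sorted (ascending): 5, 5, 7.9, 8.8, 9.4, 9.7
The 2 values of 5 occupy positions 1–2 → average rank (1+2)/2 = 1.5.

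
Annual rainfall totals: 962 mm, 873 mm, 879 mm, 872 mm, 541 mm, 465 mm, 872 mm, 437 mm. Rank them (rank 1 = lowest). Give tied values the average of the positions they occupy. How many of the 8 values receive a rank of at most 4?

Sorted (ascending): 437, 465, 541, 872, 872, 873, 879, 962
The 2 values of 872 occupy positions 4–5 → average rank (4+5)/2 = 4.5.
Ranks ≤ 4: {1, 2, 3} → 3 values.

3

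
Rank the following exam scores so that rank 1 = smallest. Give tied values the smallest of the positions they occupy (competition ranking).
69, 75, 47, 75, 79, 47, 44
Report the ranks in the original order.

Sorted (ascending): 44, 47, 47, 69, 75, 75, 79
The 2 values of 47 occupy positions 2–3 → each gets rank 2.
The 2 values of 75 occupy positions 5–6 → each gets rank 5.

4, 5, 2, 5, 7, 2, 1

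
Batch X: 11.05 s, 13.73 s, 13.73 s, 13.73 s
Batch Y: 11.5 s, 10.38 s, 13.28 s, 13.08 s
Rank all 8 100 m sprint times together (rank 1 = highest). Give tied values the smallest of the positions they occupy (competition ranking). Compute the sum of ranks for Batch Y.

23

Sorted (descending): 13.73, 13.73, 13.73, 13.28, 13.08, 11.5, 11.05, 10.38
The 3 values of 13.73 occupy positions 1–3 → each gets rank 1.
Batch Y values → pooled ranks: 11.5→6, 10.38→8, 13.28→4, 13.08→5
Rank sum = 6 + 8 + 4 + 5 = 23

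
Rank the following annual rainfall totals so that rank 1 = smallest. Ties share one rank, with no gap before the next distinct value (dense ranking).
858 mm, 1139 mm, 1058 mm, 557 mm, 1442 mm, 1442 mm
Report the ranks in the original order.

Sorted (ascending): 557, 858, 1058, 1139, 1442, 1442
The 2 values of 1442 share dense rank 5.
Remaining distinct values take the next consecutive integers.

2, 4, 3, 1, 5, 5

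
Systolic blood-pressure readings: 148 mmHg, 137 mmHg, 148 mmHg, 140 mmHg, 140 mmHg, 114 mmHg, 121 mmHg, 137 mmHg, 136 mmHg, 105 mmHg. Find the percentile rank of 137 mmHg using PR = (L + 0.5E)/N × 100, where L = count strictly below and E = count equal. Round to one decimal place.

N = 10.
Strictly below 137: 4. Equal to 137: 2.
PR = (4 + 0.5·2)/10 × 100 = 50.0

50.0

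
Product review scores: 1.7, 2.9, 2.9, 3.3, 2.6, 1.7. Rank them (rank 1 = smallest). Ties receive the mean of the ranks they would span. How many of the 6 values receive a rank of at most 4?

3

Sorted (ascending): 1.7, 1.7, 2.6, 2.9, 2.9, 3.3
The 2 values of 1.7 occupy positions 1–2 → average rank (1+2)/2 = 1.5.
The 2 values of 2.9 occupy positions 4–5 → average rank (4+5)/2 = 4.5.
Ranks ≤ 4: {1.5, 1.5, 3} → 3 values.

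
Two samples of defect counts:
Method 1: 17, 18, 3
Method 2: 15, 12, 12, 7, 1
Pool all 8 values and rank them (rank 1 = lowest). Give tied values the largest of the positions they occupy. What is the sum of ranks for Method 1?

17

Sorted (ascending): 1, 3, 7, 12, 12, 15, 17, 18
The 2 values of 12 occupy positions 4–5 → each gets rank 5.
Method 1 values → pooled ranks: 17→7, 18→8, 3→2
Rank sum = 7 + 8 + 2 = 17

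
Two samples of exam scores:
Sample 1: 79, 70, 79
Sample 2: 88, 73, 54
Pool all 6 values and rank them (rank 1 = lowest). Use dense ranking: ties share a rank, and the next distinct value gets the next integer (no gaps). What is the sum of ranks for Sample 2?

Sorted (ascending): 54, 70, 73, 79, 79, 88
The 2 values of 79 share dense rank 4.
Remaining distinct values take the next consecutive integers.
Sample 2 values → pooled ranks: 88→5, 73→3, 54→1
Rank sum = 5 + 3 + 1 = 9

9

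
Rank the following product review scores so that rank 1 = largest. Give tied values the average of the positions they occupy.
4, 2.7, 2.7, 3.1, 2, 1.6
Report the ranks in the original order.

Sorted (descending): 4, 3.1, 2.7, 2.7, 2, 1.6
The 2 values of 2.7 occupy positions 3–4 → average rank (3+4)/2 = 3.5.

1, 3.5, 3.5, 2, 5, 6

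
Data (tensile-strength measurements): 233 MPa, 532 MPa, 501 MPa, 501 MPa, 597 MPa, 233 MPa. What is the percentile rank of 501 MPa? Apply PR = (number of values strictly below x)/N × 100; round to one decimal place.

33.3

N = 6.
Strictly below 501: 2. Equal to 501: 2.
PR = 2/6 × 100 = 33.3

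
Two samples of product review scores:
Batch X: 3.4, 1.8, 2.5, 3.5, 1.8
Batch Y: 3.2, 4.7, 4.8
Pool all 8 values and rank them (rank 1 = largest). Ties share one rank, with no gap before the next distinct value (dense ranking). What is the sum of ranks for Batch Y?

8

Sorted (descending): 4.8, 4.7, 3.5, 3.4, 3.2, 2.5, 1.8, 1.8
The 2 values of 1.8 share dense rank 7.
Remaining distinct values take the next consecutive integers.
Batch Y values → pooled ranks: 3.2→5, 4.7→2, 4.8→1
Rank sum = 5 + 2 + 1 = 8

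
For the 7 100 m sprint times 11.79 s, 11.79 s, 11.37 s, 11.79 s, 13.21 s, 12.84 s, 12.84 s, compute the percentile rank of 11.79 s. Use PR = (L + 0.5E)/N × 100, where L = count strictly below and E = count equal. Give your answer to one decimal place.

35.7

N = 7.
Strictly below 11.79: 1. Equal to 11.79: 3.
PR = (1 + 0.5·3)/7 × 100 = 35.7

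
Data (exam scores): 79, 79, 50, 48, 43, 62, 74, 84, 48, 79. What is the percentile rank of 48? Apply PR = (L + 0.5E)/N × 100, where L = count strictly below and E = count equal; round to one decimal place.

20.0

N = 10.
Strictly below 48: 1. Equal to 48: 2.
PR = (1 + 0.5·2)/10 × 100 = 20.0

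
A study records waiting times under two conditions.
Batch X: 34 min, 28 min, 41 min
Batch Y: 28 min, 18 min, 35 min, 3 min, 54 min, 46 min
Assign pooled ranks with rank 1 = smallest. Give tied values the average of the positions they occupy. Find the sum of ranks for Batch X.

15.5

Sorted (ascending): 3, 18, 28, 28, 34, 35, 41, 46, 54
The 2 values of 28 occupy positions 3–4 → average rank (3+4)/2 = 3.5.
Batch X values → pooled ranks: 34→5, 28→3.5, 41→7
Rank sum = 5 + 3.5 + 7 = 15.5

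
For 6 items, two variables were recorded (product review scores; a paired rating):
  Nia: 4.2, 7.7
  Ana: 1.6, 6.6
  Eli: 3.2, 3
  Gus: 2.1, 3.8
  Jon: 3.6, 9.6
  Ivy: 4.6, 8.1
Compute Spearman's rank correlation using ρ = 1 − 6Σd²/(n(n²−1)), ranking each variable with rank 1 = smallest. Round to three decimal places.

0.600

Ranks of variable 1: 5, 1, 3, 2, 4, 6
Ranks of variable 2: 4, 3, 1, 2, 6, 5
d = r₁ − r₂: 1, -2, 2, 0, -2, 1
d²: 1, 4, 4, 0, 4, 1; Σd² = 14
ρ = 1 − 6·14/(6·35) = 1 − 84/210 = 0.600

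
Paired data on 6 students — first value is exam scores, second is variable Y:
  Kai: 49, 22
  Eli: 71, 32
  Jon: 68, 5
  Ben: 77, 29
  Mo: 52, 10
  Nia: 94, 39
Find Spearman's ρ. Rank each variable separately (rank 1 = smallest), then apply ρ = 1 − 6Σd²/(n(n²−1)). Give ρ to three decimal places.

Ranks of variable 1: 1, 4, 3, 5, 2, 6
Ranks of variable 2: 3, 5, 1, 4, 2, 6
d = r₁ − r₂: -2, -1, 2, 1, 0, 0
d²: 4, 1, 4, 1, 0, 0; Σd² = 10
ρ = 1 − 6·10/(6·35) = 1 − 60/210 = 0.714

0.714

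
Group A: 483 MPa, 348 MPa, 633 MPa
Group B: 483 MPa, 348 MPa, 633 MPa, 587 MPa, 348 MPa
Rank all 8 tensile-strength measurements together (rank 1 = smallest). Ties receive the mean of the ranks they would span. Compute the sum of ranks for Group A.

Sorted (ascending): 348, 348, 348, 483, 483, 587, 633, 633
The 3 values of 348 occupy positions 1–3 → average rank 2.
The 2 values of 483 occupy positions 4–5 → average rank (4+5)/2 = 4.5.
The 2 values of 633 occupy positions 7–8 → average rank (7+8)/2 = 7.5.
Group A values → pooled ranks: 483→4.5, 348→2, 633→7.5
Rank sum = 4.5 + 2 + 7.5 = 14

14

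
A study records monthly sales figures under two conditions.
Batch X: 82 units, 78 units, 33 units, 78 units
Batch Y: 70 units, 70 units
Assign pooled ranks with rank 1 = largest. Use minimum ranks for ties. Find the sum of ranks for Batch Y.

Sorted (descending): 82, 78, 78, 70, 70, 33
The 2 values of 78 occupy positions 2–3 → each gets rank 2.
The 2 values of 70 occupy positions 4–5 → each gets rank 4.
Batch Y values → pooled ranks: 70→4, 70→4
Rank sum = 4 + 4 = 8

8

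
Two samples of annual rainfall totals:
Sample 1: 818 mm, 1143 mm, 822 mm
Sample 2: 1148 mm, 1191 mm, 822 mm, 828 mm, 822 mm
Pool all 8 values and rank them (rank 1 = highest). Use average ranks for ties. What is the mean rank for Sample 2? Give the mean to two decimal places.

3.80

Sorted (descending): 1191, 1148, 1143, 828, 822, 822, 822, 818
The 3 values of 822 occupy positions 5–7 → average rank 6.
Sample 2 values → pooled ranks: 1148→2, 1191→1, 822→6, 828→4, 822→6
Mean rank = (2 + 1 + 6 + 4 + 6) / 5 = 3.80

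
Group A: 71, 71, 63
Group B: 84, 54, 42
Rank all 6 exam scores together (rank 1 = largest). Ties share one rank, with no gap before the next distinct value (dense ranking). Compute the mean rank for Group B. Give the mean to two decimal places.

Sorted (descending): 84, 71, 71, 63, 54, 42
The 2 values of 71 share dense rank 2.
Remaining distinct values take the next consecutive integers.
Group B values → pooled ranks: 84→1, 54→4, 42→5
Mean rank = (1 + 4 + 5) / 3 = 3.33

3.33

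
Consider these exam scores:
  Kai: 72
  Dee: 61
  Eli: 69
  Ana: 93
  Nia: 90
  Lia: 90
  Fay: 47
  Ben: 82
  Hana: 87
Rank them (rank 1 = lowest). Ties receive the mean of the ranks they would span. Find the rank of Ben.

5

Sorted (ascending): 47, 61, 69, 72, 82, 87, 90, 90, 93
The 2 values of 90 occupy positions 7–8 → average rank (7+8)/2 = 7.5.
Ben has value 82 → rank 5.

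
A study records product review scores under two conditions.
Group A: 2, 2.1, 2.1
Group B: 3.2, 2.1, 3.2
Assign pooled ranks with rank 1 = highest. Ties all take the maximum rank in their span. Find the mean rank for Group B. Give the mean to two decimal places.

Sorted (descending): 3.2, 3.2, 2.1, 2.1, 2.1, 2
The 2 values of 3.2 occupy positions 1–2 → each gets rank 2.
The 3 values of 2.1 occupy positions 3–5 → each gets rank 5.
Group B values → pooled ranks: 3.2→2, 2.1→5, 3.2→2
Mean rank = (2 + 5 + 2) / 3 = 3.00

3.00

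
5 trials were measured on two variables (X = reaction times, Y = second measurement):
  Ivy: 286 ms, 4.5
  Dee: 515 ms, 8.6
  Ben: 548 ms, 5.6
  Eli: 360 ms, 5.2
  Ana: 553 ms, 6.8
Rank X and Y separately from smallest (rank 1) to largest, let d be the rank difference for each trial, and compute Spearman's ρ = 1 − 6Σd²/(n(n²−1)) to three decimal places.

0.700

Ranks of variable 1: 1, 3, 4, 2, 5
Ranks of variable 2: 1, 5, 3, 2, 4
d = r₁ − r₂: 0, -2, 1, 0, 1
d²: 0, 4, 1, 0, 1; Σd² = 6
ρ = 1 − 6·6/(5·24) = 1 − 36/120 = 0.700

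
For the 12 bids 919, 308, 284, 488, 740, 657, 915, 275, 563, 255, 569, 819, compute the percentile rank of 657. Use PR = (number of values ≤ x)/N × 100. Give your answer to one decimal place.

66.7

N = 12.
Strictly below 657: 7. Equal to 657: 1.
PR = 8/12 × 100 = 66.7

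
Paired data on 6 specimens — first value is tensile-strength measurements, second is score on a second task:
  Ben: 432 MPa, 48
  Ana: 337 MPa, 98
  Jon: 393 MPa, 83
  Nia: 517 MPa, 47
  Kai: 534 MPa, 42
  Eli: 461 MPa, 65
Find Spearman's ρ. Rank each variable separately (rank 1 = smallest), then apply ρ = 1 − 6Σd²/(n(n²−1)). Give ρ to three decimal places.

-0.943

Ranks of variable 1: 3, 1, 2, 5, 6, 4
Ranks of variable 2: 3, 6, 5, 2, 1, 4
d = r₁ − r₂: 0, -5, -3, 3, 5, 0
d²: 0, 25, 9, 9, 25, 0; Σd² = 68
ρ = 1 − 6·68/(6·35) = 1 − 408/210 = -0.943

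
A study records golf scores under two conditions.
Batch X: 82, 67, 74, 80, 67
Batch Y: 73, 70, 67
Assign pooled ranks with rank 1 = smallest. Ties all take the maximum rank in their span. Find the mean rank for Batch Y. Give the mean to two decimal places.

4.00

Sorted (ascending): 67, 67, 67, 70, 73, 74, 80, 82
The 3 values of 67 occupy positions 1–3 → each gets rank 3.
Batch Y values → pooled ranks: 73→5, 70→4, 67→3
Mean rank = (5 + 4 + 3) / 3 = 4.00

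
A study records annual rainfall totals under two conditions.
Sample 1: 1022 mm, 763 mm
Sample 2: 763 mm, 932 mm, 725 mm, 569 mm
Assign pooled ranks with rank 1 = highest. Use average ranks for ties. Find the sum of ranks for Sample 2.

Sorted (descending): 1022, 932, 763, 763, 725, 569
The 2 values of 763 occupy positions 3–4 → average rank (3+4)/2 = 3.5.
Sample 2 values → pooled ranks: 763→3.5, 932→2, 725→5, 569→6
Rank sum = 3.5 + 2 + 5 + 6 = 16.5

16.5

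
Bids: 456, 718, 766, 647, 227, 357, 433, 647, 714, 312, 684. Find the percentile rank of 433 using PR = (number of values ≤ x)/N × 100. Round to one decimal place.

N = 11.
Strictly below 433: 3. Equal to 433: 1.
PR = 4/11 × 100 = 36.4

36.4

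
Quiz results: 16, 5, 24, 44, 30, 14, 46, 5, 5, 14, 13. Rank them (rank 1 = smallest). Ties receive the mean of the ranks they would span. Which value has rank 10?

44

Sorted (ascending): 5, 5, 5, 13, 14, 14, 16, 24, 30, 44, 46
The 3 values of 5 occupy positions 1–3 → average rank 2.
The 2 values of 14 occupy positions 5–6 → average rank (5+6)/2 = 5.5.
Rank 10 → value 44.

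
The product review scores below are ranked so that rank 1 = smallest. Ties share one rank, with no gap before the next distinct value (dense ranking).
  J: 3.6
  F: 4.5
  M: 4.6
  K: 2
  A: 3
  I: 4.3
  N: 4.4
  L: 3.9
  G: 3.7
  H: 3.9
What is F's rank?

8

Sorted (ascending): 2, 3, 3.6, 3.7, 3.9, 3.9, 4.3, 4.4, 4.5, 4.6
The 2 values of 3.9 share dense rank 5.
Remaining distinct values take the next consecutive integers.
F has value 4.5 → rank 8.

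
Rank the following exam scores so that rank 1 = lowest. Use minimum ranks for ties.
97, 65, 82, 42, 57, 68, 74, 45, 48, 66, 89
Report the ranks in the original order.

Sorted (ascending): 42, 45, 48, 57, 65, 66, 68, 74, 82, 89, 97
No ties — each value takes its position as its rank.

11, 5, 9, 1, 4, 7, 8, 2, 3, 6, 10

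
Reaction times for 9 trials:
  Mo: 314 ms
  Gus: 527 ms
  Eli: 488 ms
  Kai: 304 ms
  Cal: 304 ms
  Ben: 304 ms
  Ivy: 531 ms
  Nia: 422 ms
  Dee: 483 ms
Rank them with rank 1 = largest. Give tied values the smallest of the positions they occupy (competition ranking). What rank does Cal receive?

7

Sorted (descending): 531, 527, 488, 483, 422, 314, 304, 304, 304
The 3 values of 304 occupy positions 7–9 → each gets rank 7.
Cal has value 304 ms → rank 7.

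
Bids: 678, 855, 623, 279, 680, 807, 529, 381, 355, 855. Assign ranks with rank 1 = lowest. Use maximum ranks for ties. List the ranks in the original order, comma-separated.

6, 10, 5, 1, 7, 8, 4, 3, 2, 10

Sorted (ascending): 279, 355, 381, 529, 623, 678, 680, 807, 855, 855
The 2 values of 855 occupy positions 9–10 → each gets rank 10.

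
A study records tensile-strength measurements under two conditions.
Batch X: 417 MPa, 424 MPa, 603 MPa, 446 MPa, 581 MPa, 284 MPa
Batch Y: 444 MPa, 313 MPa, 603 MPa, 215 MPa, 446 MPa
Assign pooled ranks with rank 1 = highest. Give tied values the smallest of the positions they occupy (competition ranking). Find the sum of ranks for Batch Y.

31

Sorted (descending): 603, 603, 581, 446, 446, 444, 424, 417, 313, 284, 215
The 2 values of 603 occupy positions 1–2 → each gets rank 1.
The 2 values of 446 occupy positions 4–5 → each gets rank 4.
Batch Y values → pooled ranks: 444→6, 313→9, 603→1, 215→11, 446→4
Rank sum = 6 + 9 + 1 + 11 + 4 = 31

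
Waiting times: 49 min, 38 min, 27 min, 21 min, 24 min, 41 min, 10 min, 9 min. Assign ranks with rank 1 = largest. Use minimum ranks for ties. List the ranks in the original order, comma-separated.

1, 3, 4, 6, 5, 2, 7, 8

Sorted (descending): 49, 41, 38, 27, 24, 21, 10, 9
No ties — each value takes its position as its rank.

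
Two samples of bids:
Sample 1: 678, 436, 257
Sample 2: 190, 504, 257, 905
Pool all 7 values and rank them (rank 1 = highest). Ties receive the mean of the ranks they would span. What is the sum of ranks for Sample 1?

11.5

Sorted (descending): 905, 678, 504, 436, 257, 257, 190
The 2 values of 257 occupy positions 5–6 → average rank (5+6)/2 = 5.5.
Sample 1 values → pooled ranks: 678→2, 436→4, 257→5.5
Rank sum = 2 + 4 + 5.5 = 11.5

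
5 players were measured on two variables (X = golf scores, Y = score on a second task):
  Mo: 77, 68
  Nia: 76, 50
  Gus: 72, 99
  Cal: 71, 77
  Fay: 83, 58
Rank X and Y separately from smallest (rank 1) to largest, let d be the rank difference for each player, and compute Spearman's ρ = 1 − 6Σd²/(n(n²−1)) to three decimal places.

Ranks of variable 1: 4, 3, 2, 1, 5
Ranks of variable 2: 3, 1, 5, 4, 2
d = r₁ − r₂: 1, 2, -3, -3, 3
d²: 1, 4, 9, 9, 9; Σd² = 32
ρ = 1 − 6·32/(5·24) = 1 − 192/120 = -0.600

-0.600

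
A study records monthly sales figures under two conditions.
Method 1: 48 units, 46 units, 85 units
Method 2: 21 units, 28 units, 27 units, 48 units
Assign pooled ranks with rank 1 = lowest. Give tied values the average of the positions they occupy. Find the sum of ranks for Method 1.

16.5

Sorted (ascending): 21, 27, 28, 46, 48, 48, 85
The 2 values of 48 occupy positions 5–6 → average rank (5+6)/2 = 5.5.
Method 1 values → pooled ranks: 48→5.5, 46→4, 85→7
Rank sum = 5.5 + 4 + 7 = 16.5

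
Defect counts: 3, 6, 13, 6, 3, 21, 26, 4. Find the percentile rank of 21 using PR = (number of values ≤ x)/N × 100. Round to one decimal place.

N = 8.
Strictly below 21: 6. Equal to 21: 1.
PR = 7/8 × 100 = 87.5

87.5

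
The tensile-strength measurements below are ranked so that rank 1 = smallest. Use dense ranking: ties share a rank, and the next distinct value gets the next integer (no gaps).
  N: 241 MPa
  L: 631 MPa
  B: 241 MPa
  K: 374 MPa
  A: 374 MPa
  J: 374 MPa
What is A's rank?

Sorted (ascending): 241, 241, 374, 374, 374, 631
The 2 values of 241 share dense rank 1.
The 3 values of 374 share dense rank 2.
Remaining distinct values take the next consecutive integers.
A has value 374 MPa → rank 2.

2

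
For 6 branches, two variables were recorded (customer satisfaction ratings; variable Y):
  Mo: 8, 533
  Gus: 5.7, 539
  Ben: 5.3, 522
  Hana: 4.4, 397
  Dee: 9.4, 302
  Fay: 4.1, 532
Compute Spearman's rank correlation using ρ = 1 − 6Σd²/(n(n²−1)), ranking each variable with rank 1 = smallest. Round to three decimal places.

Ranks of variable 1: 5, 4, 3, 2, 6, 1
Ranks of variable 2: 5, 6, 3, 2, 1, 4
d = r₁ − r₂: 0, -2, 0, 0, 5, -3
d²: 0, 4, 0, 0, 25, 9; Σd² = 38
ρ = 1 − 6·38/(6·35) = 1 − 228/210 = -0.086

-0.086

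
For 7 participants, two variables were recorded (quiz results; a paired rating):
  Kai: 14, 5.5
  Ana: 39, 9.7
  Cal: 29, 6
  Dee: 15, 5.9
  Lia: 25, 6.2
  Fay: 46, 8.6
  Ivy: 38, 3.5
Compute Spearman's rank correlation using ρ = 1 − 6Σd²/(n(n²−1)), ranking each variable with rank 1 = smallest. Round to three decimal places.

Ranks of variable 1: 1, 6, 4, 2, 3, 7, 5
Ranks of variable 2: 2, 7, 4, 3, 5, 6, 1
d = r₁ − r₂: -1, -1, 0, -1, -2, 1, 4
d²: 1, 1, 0, 1, 4, 1, 16; Σd² = 24
ρ = 1 − 6·24/(7·48) = 1 − 144/336 = 0.571

0.571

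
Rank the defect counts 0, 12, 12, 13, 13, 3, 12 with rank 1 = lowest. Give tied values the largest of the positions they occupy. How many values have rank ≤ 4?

2

Sorted (ascending): 0, 3, 12, 12, 12, 13, 13
The 3 values of 12 occupy positions 3–5 → each gets rank 5.
The 2 values of 13 occupy positions 6–7 → each gets rank 7.
Ranks ≤ 4: {1, 2} → 2 values.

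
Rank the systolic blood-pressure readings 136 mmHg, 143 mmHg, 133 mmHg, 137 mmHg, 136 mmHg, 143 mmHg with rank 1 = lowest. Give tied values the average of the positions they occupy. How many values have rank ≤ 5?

4

Sorted (ascending): 133, 136, 136, 137, 143, 143
The 2 values of 136 occupy positions 2–3 → average rank (2+3)/2 = 2.5.
The 2 values of 143 occupy positions 5–6 → average rank (5+6)/2 = 5.5.
Ranks ≤ 5: {1, 2.5, 2.5, 4} → 4 values.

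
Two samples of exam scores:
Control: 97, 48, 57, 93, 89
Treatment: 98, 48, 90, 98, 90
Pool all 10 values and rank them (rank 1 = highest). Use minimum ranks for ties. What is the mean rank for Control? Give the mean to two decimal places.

Sorted (descending): 98, 98, 97, 93, 90, 90, 89, 57, 48, 48
The 2 values of 98 occupy positions 1–2 → each gets rank 1.
The 2 values of 90 occupy positions 5–6 → each gets rank 5.
The 2 values of 48 occupy positions 9–10 → each gets rank 9.
Control values → pooled ranks: 97→3, 48→9, 57→8, 93→4, 89→7
Mean rank = (3 + 9 + 8 + 4 + 7) / 5 = 6.20

6.20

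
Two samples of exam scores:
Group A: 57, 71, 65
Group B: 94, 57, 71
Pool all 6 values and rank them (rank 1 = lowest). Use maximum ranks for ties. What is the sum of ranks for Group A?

10

Sorted (ascending): 57, 57, 65, 71, 71, 94
The 2 values of 57 occupy positions 1–2 → each gets rank 2.
The 2 values of 71 occupy positions 4–5 → each gets rank 5.
Group A values → pooled ranks: 57→2, 71→5, 65→3
Rank sum = 2 + 5 + 3 = 10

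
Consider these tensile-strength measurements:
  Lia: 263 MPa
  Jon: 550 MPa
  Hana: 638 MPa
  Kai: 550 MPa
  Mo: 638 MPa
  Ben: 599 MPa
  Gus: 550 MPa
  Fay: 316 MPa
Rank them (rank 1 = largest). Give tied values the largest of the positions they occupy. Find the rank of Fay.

7

Sorted (descending): 638, 638, 599, 550, 550, 550, 316, 263
The 2 values of 638 occupy positions 1–2 → each gets rank 2.
The 3 values of 550 occupy positions 4–6 → each gets rank 6.
Fay has value 316 MPa → rank 7.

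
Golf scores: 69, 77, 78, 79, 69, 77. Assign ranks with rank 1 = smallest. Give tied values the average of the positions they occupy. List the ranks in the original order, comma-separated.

Sorted (ascending): 69, 69, 77, 77, 78, 79
The 2 values of 69 occupy positions 1–2 → average rank (1+2)/2 = 1.5.
The 2 values of 77 occupy positions 3–4 → average rank (3+4)/2 = 3.5.

1.5, 3.5, 5, 6, 1.5, 3.5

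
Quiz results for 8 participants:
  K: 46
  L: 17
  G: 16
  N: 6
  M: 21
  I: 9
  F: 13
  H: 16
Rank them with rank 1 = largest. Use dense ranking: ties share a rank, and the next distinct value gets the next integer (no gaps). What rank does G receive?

Sorted (descending): 46, 21, 17, 16, 16, 13, 9, 6
The 2 values of 16 share dense rank 4.
Remaining distinct values take the next consecutive integers.
G has value 16 → rank 4.

4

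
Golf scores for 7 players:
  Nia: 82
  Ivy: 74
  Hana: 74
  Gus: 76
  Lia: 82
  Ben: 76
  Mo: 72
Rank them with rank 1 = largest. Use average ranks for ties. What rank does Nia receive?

1.5

Sorted (descending): 82, 82, 76, 76, 74, 74, 72
The 2 values of 82 occupy positions 1–2 → average rank (1+2)/2 = 1.5.
The 2 values of 76 occupy positions 3–4 → average rank (3+4)/2 = 3.5.
The 2 values of 74 occupy positions 5–6 → average rank (5+6)/2 = 5.5.
Nia has value 82 → rank 1.5.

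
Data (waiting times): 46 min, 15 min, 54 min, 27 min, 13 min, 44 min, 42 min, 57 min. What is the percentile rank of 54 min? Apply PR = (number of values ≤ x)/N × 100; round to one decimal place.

N = 8.
Strictly below 54: 6. Equal to 54: 1.
PR = 7/8 × 100 = 87.5

87.5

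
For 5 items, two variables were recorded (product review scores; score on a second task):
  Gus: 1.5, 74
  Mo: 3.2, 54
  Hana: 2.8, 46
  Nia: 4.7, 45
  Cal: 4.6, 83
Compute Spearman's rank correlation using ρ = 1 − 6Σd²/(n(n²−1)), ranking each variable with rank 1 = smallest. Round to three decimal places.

Ranks of variable 1: 1, 3, 2, 5, 4
Ranks of variable 2: 4, 3, 2, 1, 5
d = r₁ − r₂: -3, 0, 0, 4, -1
d²: 9, 0, 0, 16, 1; Σd² = 26
ρ = 1 − 6·26/(5·24) = 1 − 156/120 = -0.300

-0.300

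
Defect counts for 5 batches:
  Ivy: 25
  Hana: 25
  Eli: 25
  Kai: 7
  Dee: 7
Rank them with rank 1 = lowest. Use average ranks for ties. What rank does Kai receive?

Sorted (ascending): 7, 7, 25, 25, 25
The 2 values of 7 occupy positions 1–2 → average rank (1+2)/2 = 1.5.
The 3 values of 25 occupy positions 3–5 → average rank 4.
Kai has value 7 → rank 1.5.

1.5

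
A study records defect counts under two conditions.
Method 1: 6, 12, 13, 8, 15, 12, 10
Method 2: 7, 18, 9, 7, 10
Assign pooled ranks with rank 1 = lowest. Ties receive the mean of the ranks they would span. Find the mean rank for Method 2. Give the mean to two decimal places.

5.70

Sorted (ascending): 6, 7, 7, 8, 9, 10, 10, 12, 12, 13, 15, 18
The 2 values of 7 occupy positions 2–3 → average rank (2+3)/2 = 2.5.
The 2 values of 10 occupy positions 6–7 → average rank (6+7)/2 = 6.5.
The 2 values of 12 occupy positions 8–9 → average rank (8+9)/2 = 8.5.
Method 2 values → pooled ranks: 7→2.5, 18→12, 9→5, 7→2.5, 10→6.5
Mean rank = (2.5 + 12 + 5 + 2.5 + 6.5) / 5 = 5.70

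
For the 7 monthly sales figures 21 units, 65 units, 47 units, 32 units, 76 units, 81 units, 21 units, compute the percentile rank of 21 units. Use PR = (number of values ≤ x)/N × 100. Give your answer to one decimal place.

N = 7.
Strictly below 21: 0. Equal to 21: 2.
PR = 2/7 × 100 = 28.6

28.6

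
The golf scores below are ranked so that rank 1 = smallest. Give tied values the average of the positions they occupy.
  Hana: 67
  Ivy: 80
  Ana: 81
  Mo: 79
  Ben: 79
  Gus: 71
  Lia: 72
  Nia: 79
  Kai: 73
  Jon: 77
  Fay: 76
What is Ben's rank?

Sorted (ascending): 67, 71, 72, 73, 76, 77, 79, 79, 79, 80, 81
The 3 values of 79 occupy positions 7–9 → average rank 8.
Ben has value 79 → rank 8.

8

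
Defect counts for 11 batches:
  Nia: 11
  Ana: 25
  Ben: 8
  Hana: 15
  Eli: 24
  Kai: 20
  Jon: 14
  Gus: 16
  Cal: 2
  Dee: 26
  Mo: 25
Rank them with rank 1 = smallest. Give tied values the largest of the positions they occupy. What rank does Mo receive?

10

Sorted (ascending): 2, 8, 11, 14, 15, 16, 20, 24, 25, 25, 26
The 2 values of 25 occupy positions 9–10 → each gets rank 10.
Mo has value 25 → rank 10.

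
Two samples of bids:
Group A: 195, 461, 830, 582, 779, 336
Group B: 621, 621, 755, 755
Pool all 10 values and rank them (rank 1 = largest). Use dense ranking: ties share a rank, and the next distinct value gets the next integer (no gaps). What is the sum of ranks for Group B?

Sorted (descending): 830, 779, 755, 755, 621, 621, 582, 461, 336, 195
The 2 values of 755 share dense rank 3.
The 2 values of 621 share dense rank 4.
Remaining distinct values take the next consecutive integers.
Group B values → pooled ranks: 621→4, 621→4, 755→3, 755→3
Rank sum = 4 + 4 + 3 + 3 = 14

14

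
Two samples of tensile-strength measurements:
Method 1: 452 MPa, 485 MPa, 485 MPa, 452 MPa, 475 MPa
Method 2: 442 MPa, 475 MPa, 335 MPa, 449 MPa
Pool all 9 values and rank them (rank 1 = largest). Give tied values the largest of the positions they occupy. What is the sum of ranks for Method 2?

Sorted (descending): 485, 485, 475, 475, 452, 452, 449, 442, 335
The 2 values of 485 occupy positions 1–2 → each gets rank 2.
The 2 values of 475 occupy positions 3–4 → each gets rank 4.
The 2 values of 452 occupy positions 5–6 → each gets rank 6.
Method 2 values → pooled ranks: 442→8, 475→4, 335→9, 449→7
Rank sum = 8 + 4 + 9 + 7 = 28

28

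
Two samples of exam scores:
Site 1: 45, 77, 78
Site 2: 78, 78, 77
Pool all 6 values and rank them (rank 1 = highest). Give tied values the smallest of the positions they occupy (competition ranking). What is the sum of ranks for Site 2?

Sorted (descending): 78, 78, 78, 77, 77, 45
The 3 values of 78 occupy positions 1–3 → each gets rank 1.
The 2 values of 77 occupy positions 4–5 → each gets rank 4.
Site 2 values → pooled ranks: 78→1, 78→1, 77→4
Rank sum = 1 + 1 + 4 = 6

6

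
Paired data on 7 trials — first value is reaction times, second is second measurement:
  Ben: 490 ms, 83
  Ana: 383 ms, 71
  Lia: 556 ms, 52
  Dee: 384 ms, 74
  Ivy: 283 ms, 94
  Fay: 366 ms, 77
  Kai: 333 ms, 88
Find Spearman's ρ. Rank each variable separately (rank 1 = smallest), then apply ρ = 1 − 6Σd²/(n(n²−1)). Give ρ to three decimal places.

Ranks of variable 1: 6, 4, 7, 5, 1, 3, 2
Ranks of variable 2: 5, 2, 1, 3, 7, 4, 6
d = r₁ − r₂: 1, 2, 6, 2, -6, -1, -4
d²: 1, 4, 36, 4, 36, 1, 16; Σd² = 98
ρ = 1 − 6·98/(7·48) = 1 − 588/336 = -0.750

-0.750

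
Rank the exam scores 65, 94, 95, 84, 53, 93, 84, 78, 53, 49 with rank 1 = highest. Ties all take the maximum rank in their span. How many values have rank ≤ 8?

7

Sorted (descending): 95, 94, 93, 84, 84, 78, 65, 53, 53, 49
The 2 values of 84 occupy positions 4–5 → each gets rank 5.
The 2 values of 53 occupy positions 8–9 → each gets rank 9.
Ranks ≤ 8: {1, 2, 3, 5, 5, 6, 7} → 7 values.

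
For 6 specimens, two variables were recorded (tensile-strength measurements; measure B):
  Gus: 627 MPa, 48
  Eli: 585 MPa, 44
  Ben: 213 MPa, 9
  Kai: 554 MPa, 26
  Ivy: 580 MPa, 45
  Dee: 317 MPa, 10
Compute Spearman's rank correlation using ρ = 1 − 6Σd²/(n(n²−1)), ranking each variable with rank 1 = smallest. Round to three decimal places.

0.943

Ranks of variable 1: 6, 5, 1, 3, 4, 2
Ranks of variable 2: 6, 4, 1, 3, 5, 2
d = r₁ − r₂: 0, 1, 0, 0, -1, 0
d²: 0, 1, 0, 0, 1, 0; Σd² = 2
ρ = 1 − 6·2/(6·35) = 1 − 12/210 = 0.943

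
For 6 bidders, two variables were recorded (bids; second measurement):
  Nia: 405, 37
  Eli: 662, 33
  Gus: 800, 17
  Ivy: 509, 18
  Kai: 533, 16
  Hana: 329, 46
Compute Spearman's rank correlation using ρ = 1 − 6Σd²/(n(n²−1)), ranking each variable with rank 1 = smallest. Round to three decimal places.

-0.714

Ranks of variable 1: 2, 5, 6, 3, 4, 1
Ranks of variable 2: 5, 4, 2, 3, 1, 6
d = r₁ − r₂: -3, 1, 4, 0, 3, -5
d²: 9, 1, 16, 0, 9, 25; Σd² = 60
ρ = 1 − 6·60/(6·35) = 1 − 360/210 = -0.714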